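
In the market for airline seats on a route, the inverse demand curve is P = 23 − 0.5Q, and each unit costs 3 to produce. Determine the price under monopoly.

P = 13

A monopolist chooses Q where MR = MC. MR = 23 − Q; setting this equal to 3 gives Q = 20 and P = 13.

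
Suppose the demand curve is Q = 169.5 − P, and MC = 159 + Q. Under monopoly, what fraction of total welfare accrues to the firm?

PS/TS = 0.75

Inverting demand: P = 169.5 − Q.
Monopoly sets MR = MC: 169.5 − 2Q = 159 + Q ⇒ Q = 3.5, P = 169.5 − 3.5 = 166.
CS = ½·(169.5 − 166)·3.5 = 6.125.
PS = P·Q − VC(Q) = 166·3.5 − (159·3.5 + ½·1·3.5²) = 18.375.
Share captured = PS/TS = 18.375/24.5 = 0.75.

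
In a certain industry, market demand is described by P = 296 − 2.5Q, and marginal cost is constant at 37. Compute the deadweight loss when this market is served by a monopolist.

Perfect competition: P = MC = 37, so 296 − 2.5Q = 37 and Q = 103.6.
The monopolist equates marginal revenue to marginal cost: 296 − 5Q = 37, so Q = 51.8. From demand, P = 166.5.
DWL is the triangle between Q = 51.8 and Q = 103.6: ½·(103.6 − 51.8)·(166.5 − 37) = 3354.05.

DWL = 3354.05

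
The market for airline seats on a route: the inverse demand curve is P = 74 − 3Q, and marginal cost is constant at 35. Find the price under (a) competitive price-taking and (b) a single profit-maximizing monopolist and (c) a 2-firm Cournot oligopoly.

Competition: P = 35; Monopoly: P = 54.5; Cournot: P = 48

Competitive firms price at marginal cost: P = 35, giving Q = 13.
The monopolist equates marginal revenue to marginal cost: 74 − 6Q = 35, so Q = 6.5. From demand, P = 54.5.
Cournot with 2 identical firms: the symmetric best-response condition is 74 − 9q = 35. Each firm produces q = 13/3, total output Q = 26/3, price P = 48.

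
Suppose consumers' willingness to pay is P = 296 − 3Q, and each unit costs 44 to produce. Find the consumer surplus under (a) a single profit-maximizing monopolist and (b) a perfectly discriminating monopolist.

Monopoly: CS = 2646; Perfect PD: CS = 0

Monopoly sets MR = MC: 296 − 6Q = 44 ⇒ Q = 42, P = 296 − 3·42 = 170.
CS = ½·(296 − 170)·42 = 2646.
With perfect price discrimination, output is the efficient level Q = 84 (where demand meets MC), but every buyer pays their willingness to pay: CS = 0 and PS = total surplus.
CS = 0.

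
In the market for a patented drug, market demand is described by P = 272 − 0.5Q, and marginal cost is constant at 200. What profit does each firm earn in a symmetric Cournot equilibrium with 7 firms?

In a 7-firm Cournot equilibrium, symmetry and the first-order condition give q = (272 − 200)/(4) = 18. So Q = 126 and P = 209.
Each firm's profit = (209 − 200)·18 = 162.

π_i = 162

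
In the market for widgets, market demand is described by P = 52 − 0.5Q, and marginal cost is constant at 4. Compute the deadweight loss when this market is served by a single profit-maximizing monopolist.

Perfect competition: P = MC = 4, so 52 − 0.5Q = 4 and Q = 96.
The monopolist equates marginal revenue to marginal cost: 52 − Q = 4, so Q = 48. From demand, P = 28.
DWL is the triangle between Q = 48 and Q = 96: ½·(96 − 48)·(28 − 4) = 576.

DWL = 576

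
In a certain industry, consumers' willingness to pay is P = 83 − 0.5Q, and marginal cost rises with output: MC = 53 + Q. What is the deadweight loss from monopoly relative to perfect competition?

Under competition P = MC: 83 − 0.5Q = 53 + Q ⇒ Q = 20, P = 73.
The monopolist equates marginal revenue to marginal cost: 83 − Q = 53 + Q, so Q = 15. From demand, P = 75.5.
CS = ½·(83 − 73)·20 = 100; PS = (73·20 − 53·20 − ½·1·20²) = 200; TS = 300.
CS = ½·(83 − 75.5)·15 = 56.25; PS = (75.5·15 − 53·15 − ½·1·15²) = 225; TS = 281.25.
DWL = 300 − 281.25 = 18.75.

DWL = 18.75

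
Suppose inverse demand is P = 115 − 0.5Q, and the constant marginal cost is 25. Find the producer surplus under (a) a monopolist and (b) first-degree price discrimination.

Monopoly: PS = 4050; Perfect PD: PS = 8100

A monopolist chooses Q where MR = MC. MR = 115 − Q; setting this equal to 25 gives Q = 90 and P = 70.
PS = (70 − 25)·90 = 4050.
Under first-degree price discrimination the firm charges each unit its demand price and produces up to where P = MC, i.e. Q = 180. Consumer surplus is zero; producer surplus equals total surplus.
PS = ½·(115 − 25)·180 = 8100.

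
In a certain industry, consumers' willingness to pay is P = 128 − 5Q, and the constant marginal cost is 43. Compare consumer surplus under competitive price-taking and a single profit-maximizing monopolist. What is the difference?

Consumer surplus falls by 541.875

Competitive firms price at marginal cost: P = 43, giving Q = 17.
CS = ½·(128 − 43)·17 = 722.5.
Monopoly sets MR = MC: 128 − 10Q = 43 ⇒ Q = 8.5, P = 128 − 5·8.5 = 85.5.
CS = ½·(128 − 85.5)·8.5 = 180.625.
Change in consumer surplus: 180.625 − 722.5 = −541.875.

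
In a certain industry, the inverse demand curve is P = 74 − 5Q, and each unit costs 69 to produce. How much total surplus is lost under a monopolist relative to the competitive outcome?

Competitive firms price at marginal cost: P = 69, giving Q = 1.
The monopolist equates marginal revenue to marginal cost: 74 − 10Q = 69, so Q = 0.5. From demand, P = 71.5.
DWL is the triangle between Q = 0.5 and Q = 1: ½·(1 − 0.5)·(71.5 − 69) = 0.625.

DWL = 0.625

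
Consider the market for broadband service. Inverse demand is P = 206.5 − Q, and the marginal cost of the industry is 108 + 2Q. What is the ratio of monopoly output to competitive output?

Q_m/Q_c = 0.75

Monopoly sets MR = MC: 206.5 − 2Q = 108 + 2Q ⇒ Q = 24.625, P = 206.5 − 24.625 = 181.875.
Competitive equilibrium sets price equal to marginal cost: 206.5 − Q = 108 + 2Q, so Q = 197/6 and P = 521/3.
Ratio Q_m/Q_c = 24.625/(197/6) = 0.75.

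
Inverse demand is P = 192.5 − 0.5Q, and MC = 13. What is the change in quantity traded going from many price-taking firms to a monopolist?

Q falls by 179.5

Under competition P = MC = 13, so Q = (192.5 − 13)/0.5 = 359.
Monopoly sets MR = MC: 192.5 − Q = 13 ⇒ Q = 179.5, P = 192.5 − 0.5·179.5 = 102.75.
Change in quantity traded: 179.5 − 359 = −179.5.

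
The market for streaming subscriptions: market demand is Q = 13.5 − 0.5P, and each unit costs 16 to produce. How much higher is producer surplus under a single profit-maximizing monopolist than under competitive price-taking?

Producer surplus rises by 15.125

Inverting demand: P = 27 − 2Q.
Competitive firms price at marginal cost: P = 16, giving Q = 5.5.
PS = (16 − 16)·5.5 = 0.
Monopoly sets MR = MC: 27 − 4Q = 16 ⇒ Q = 2.75, P = 27 − 2·2.75 = 21.5.
PS = (21.5 − 16)·2.75 = 15.125.
Change in producer surplus: 15.125 − 0 = 15.125.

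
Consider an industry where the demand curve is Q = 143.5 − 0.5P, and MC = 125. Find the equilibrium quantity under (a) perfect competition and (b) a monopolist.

Competition: Q = 81; Monopoly: Q = 40.5

Inverting demand: P = 287 − 2Q.
Under competition P = MC = 125, so Q = (287 − 125)/2 = 81.
The monopolist equates marginal revenue to marginal cost: 287 − 4Q = 125, so Q = 40.5. From demand, P = 206.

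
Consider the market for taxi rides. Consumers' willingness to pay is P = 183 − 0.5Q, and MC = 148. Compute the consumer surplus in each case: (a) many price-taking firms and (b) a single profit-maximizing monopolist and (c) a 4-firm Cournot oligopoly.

Perfect competition: P = MC = 148, so 183 − 0.5Q = 148 and Q = 70.
CS = ½·(183 − 148)·70 = 1225.
Monopoly sets MR = MC: 183 − Q = 148 ⇒ Q = 35, P = 183 − 0.5·35 = 165.5.
CS = ½·(183 − 165.5)·35 = 306.25.
With 4 symmetric Cournot firms, each firm's FOC gives 183 − 2.5q = 148, so q = 14, Q = 4·14 = 56, and P = 155.
CS = ½·(183 − 155)·56 = 784.

Competition: CS = 1225; Monopoly: CS = 306.25; Cournot: CS = 784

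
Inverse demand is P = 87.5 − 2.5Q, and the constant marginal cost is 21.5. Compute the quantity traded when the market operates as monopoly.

A monopolist chooses Q where MR = MC. MR = 87.5 − 5Q; setting this equal to 21.5 gives Q = 13.2 and P = 54.5.

Q = 13.2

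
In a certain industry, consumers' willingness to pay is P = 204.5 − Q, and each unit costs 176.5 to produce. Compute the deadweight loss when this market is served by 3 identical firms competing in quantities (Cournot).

DWL = 24.5

Under competition P = MC = 176.5, so Q = (204.5 − 176.5)/1 = 28.
In a 3-firm Cournot equilibrium, symmetry and the first-order condition give q = (204.5 − 176.5)/(4) = 7. So Q = 21 and P = 183.5.
DWL is the triangle between Q = 21 and Q = 28: ½·(28 − 21)·(183.5 − 176.5) = 24.5.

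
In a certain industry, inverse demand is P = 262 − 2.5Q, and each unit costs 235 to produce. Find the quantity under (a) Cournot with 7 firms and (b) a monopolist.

Cournot with 7 identical firms: the symmetric best-response condition is 262 − 20q = 235. Each firm produces q = 1.35, total output Q = 9.45, price P = 238.375.
Monopoly sets MR = MC: 262 − 5Q = 235 ⇒ Q = 5.4, P = 262 − 2.5·5.4 = 248.5.

Cournot: Q = 9.45; Monopoly: Q = 5.4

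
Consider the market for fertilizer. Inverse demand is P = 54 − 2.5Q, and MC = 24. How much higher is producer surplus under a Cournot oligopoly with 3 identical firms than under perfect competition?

PS rises by 67.5

Perfect competition: P = MC = 24, so 54 − 2.5Q = 24 and Q = 12.
PS = (24 − 24)·12 = 0.
Cournot with 3 identical firms: the symmetric best-response condition is 54 − 10q = 24. Each firm produces q = 3, total output Q = 9, price P = 31.5.
PS = (31.5 − 24)·9 = 67.5.
Change in producer surplus: 67.5 − 0 = 67.5.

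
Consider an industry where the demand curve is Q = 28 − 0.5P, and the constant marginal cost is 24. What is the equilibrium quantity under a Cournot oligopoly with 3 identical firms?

Inverting demand: P = 56 − 2Q.
With 3 symmetric Cournot firms, each firm's FOC gives 56 − 8q = 24, so q = 4, Q = 3·4 = 12, and P = 32.

Q = 12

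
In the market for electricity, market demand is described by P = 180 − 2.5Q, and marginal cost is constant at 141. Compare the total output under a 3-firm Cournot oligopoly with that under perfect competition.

Cournot: Q = 11.7; Competition: Q = 15.6

Cournot with 3 identical firms: the symmetric best-response condition is 180 − 10q = 141. Each firm produces q = 3.9, total output Q = 11.7, price P = 150.75.
Competitive firms price at marginal cost: P = 141, giving Q = 15.6.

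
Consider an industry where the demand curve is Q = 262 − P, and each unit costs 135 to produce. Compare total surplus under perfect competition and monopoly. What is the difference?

TS falls by 2016.125

Inverting demand: P = 262 − Q.
Perfect competition: P = MC = 135, so 262 − Q = 135 and Q = 127.
CS = ½·(262 − 135)·127 = 8064.5; PS = (135 − 135)·127 = 0; TS = 8064.5.
The monopolist equates marginal revenue to marginal cost: 262 − 2Q = 135, so Q = 63.5. From demand, P = 198.5.
CS = ½·(262 − 198.5)·63.5 = 2016.125; PS = (198.5 − 135)·63.5 = 4032.25; TS = 6048.375.
Change in total surplus: 6048.375 − 8064.5 = −2016.125.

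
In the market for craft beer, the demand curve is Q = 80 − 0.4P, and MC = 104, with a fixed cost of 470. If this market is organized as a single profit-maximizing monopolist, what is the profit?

Inverting demand: P = 200 − 2.5Q.
The monopolist equates marginal revenue to marginal cost: 200 − 5Q = 104, so Q = 19.2. From demand, P = 152.
Profit = (152 − 104)·19.2 − 470 = 451.6.

Profit = 451.6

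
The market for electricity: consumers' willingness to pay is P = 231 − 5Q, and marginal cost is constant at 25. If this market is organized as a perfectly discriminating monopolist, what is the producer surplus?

With perfect price discrimination, output is the efficient level Q = 41.2 (where demand meets MC), but every buyer pays their willingness to pay: CS = 0 and PS = total surplus.
PS = ½·(231 − 25)·41.2 = 4243.6.

PS = 4243.6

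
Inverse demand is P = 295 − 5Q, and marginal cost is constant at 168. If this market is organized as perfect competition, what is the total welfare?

Perfect competition: P = MC = 168, so 295 − 5Q = 168 and Q = 25.4.
CS = ½·(295 − 168)·25.4 = 1612.9; PS = (168 − 168)·25.4 = 0; TS = 1612.9.

TS = 1612.9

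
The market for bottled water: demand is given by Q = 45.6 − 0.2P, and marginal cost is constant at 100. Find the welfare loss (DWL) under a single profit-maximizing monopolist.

DWL = 409.6

Inverting demand: P = 228 − 5Q.
Competitive firms price at marginal cost: P = 100, giving Q = 25.6.
Monopoly sets MR = MC: 228 − 10Q = 100 ⇒ Q = 12.8, P = 228 − 5·12.8 = 164.
DWL is the triangle between Q = 12.8 and Q = 25.6: ½·(25.6 − 12.8)·(164 − 100) = 409.6.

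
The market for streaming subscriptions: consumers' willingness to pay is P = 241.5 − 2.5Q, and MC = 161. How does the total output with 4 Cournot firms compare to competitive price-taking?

With 4 symmetric Cournot firms, each firm's FOC gives 241.5 − 12.5q = 161, so q = 6.44, Q = 4·6.44 = 25.76, and P = 177.1.
Competitive firms price at marginal cost: P = 161, giving Q = 32.2.

Cournot: Q = 25.76; Competition: Q = 32.2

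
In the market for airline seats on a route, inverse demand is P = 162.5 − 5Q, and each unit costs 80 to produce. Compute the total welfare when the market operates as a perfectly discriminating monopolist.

With perfect price discrimination, output is the efficient level Q = 16.5 (where demand meets MC), but every buyer pays their willingness to pay: CS = 0 and PS = total surplus.
TS = 680.625 (equal to competitive TS).

TS = 680.625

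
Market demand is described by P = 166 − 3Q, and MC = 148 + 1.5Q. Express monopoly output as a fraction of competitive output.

Q_m/Q_c = 0.6

The monopolist equates marginal revenue to marginal cost: 166 − 6Q = 148 + 1.5Q, so Q = 2.4. From demand, P = 158.8.
Competitive equilibrium sets price equal to marginal cost: 166 − 3Q = 148 + 1.5Q, so Q = 4 and P = 154.
Ratio Q_m/Q_c = 2.4/4 = 0.6.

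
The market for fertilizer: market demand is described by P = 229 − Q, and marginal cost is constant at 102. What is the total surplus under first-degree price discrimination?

TS = 8064.5

With perfect price discrimination, output is the efficient level Q = 127 (where demand meets MC), but every buyer pays their willingness to pay: CS = 0 and PS = total surplus.
TS = 8064.5 (equal to competitive TS).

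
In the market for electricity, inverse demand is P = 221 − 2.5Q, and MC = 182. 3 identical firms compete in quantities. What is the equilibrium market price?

In a 3-firm Cournot equilibrium, symmetry and the first-order condition give q = (221 − 182)/(10) = 3.9. So Q = 11.7 and P = 191.75.

P = 191.75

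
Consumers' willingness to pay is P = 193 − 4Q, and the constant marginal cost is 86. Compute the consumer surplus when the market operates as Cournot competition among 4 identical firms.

Cournot with 4 identical firms: the symmetric best-response condition is 193 − 20q = 86. Each firm produces q = 5.35, total output Q = 21.4, price P = 107.4.
CS = ½·(193 − 107.4)·21.4 = 915.92.

CS = 915.92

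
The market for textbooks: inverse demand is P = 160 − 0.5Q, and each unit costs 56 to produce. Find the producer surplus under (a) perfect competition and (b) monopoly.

Competition: PS = 0; Monopoly: PS = 5408

Competitive firms price at marginal cost: P = 56, giving Q = 208.
PS = (56 − 56)·208 = 0.
Monopoly sets MR = MC: 160 − Q = 56 ⇒ Q = 104, P = 160 − 0.5·104 = 108.
PS = (108 − 56)·104 = 5408.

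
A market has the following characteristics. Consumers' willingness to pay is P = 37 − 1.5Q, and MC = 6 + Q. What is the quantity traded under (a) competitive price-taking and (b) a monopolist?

Competition: Q = 12.4; Monopoly: Q = 7.75

Competitive equilibrium sets price equal to marginal cost: 37 − 1.5Q = 6 + Q, so Q = 12.4 and P = 18.4.
A monopolist chooses Q where MR = MC. MR = 37 − 3Q; setting this equal to 6 + Q gives Q = 7.75 and P = 25.375.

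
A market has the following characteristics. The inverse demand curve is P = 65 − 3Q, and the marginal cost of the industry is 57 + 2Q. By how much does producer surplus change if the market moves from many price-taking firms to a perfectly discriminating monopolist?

PS rises by 3.84

Under competition P = MC: 65 − 3Q = 57 + 2Q ⇒ Q = 1.6, P = 60.2.
PS = P·Q − VC(Q) = 60.2·1.6 − (57·1.6 + ½·2·1.6²) = 2.56.
With perfect price discrimination, output is the efficient level Q = 1.6 (where demand meets MC), but every buyer pays their willingness to pay: CS = 0 and PS = total surplus.
PS = ½·(65 − 57)·1.6 = 6.4.
Change in producer surplus: 6.4 − 2.56 = 3.84.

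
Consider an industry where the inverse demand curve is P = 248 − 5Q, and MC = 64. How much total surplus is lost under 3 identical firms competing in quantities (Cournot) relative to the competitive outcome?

Under competition P = MC = 64, so Q = (248 − 64)/5 = 36.8.
Cournot with 3 identical firms: the symmetric best-response condition is 248 − 20q = 64. Each firm produces q = 9.2, total output Q = 27.6, price P = 110.
DWL is the triangle between Q = 27.6 and Q = 36.8: ½·(36.8 − 27.6)·(110 − 64) = 211.6.

DWL = 211.6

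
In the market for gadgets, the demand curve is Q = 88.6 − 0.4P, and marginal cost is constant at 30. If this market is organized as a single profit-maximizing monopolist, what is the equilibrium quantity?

Inverting demand: P = 221.5 − 2.5Q.
A monopolist chooses Q where MR = MC. MR = 221.5 − 5Q; setting this equal to 30 gives Q = 38.3 and P = 125.75.

Q = 38.3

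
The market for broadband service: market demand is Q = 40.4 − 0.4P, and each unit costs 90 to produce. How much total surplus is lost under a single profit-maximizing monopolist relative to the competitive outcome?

Inverting demand: P = 101 − 2.5Q.
Under competition P = MC = 90, so Q = (101 − 90)/2.5 = 4.4.
The monopolist equates marginal revenue to marginal cost: 101 − 5Q = 90, so Q = 2.2. From demand, P = 95.5.
DWL is the triangle between Q = 2.2 and Q = 4.4: ½·(4.4 − 2.2)·(95.5 − 90) = 6.05.

DWL = 6.05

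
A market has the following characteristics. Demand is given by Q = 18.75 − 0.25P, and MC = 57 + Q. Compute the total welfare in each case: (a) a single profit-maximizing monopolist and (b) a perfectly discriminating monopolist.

Monopoly: TS = 26; Perfect PD: TS = 32.4

Inverting demand: P = 75 − 4Q.
A monopolist chooses Q where MR = MC. MR = 75 − 8Q; setting this equal to 57 + Q gives Q = 2 and P = 67.
CS = ½·(75 − 67)·2 = 8; PS = (67·2 − 57·2 − ½·1·2²) = 18; TS = 26.
Under first-degree price discrimination the firm charges each unit its demand price and produces up to where P = MC, i.e. Q = 3.6. Consumer surplus is zero; producer surplus equals total surplus.
TS = 32.4 (equal to competitive TS).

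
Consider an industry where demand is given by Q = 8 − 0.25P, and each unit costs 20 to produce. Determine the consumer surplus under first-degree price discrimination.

Inverting demand: P = 32 − 4Q.
A perfectly discriminating monopolist sells every unit with P(Q) ≥ MC(Q), so output equals the competitive quantity Q = 3. Each buyer pays their reservation price, so CS = 0 and the firm captures all surplus.
CS = 0.

CS = 0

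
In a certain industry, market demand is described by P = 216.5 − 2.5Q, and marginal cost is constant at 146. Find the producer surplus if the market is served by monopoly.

The monopolist equates marginal revenue to marginal cost: 216.5 − 5Q = 146, so Q = 14.1. From demand, P = 181.25.
PS = (181.25 − 146)·14.1 = 497.025.

PS = 497.025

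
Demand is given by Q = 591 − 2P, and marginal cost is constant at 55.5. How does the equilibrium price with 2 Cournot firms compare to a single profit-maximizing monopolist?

Cournot: P = 135.5; Monopoly: P = 175.5

Inverting demand: P = 295.5 − 0.5Q.
Cournot with 2 identical firms: the symmetric best-response condition is 295.5 − 1.5q = 55.5. Each firm produces q = 160, total output Q = 320, price P = 135.5.
Monopoly sets MR = MC: 295.5 − Q = 55.5 ⇒ Q = 240, P = 295.5 − 0.5·240 = 175.5.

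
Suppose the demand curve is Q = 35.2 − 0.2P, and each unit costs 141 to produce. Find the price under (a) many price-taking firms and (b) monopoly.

Competition: P = 141; Monopoly: P = 158.5

Inverting demand: P = 176 − 5Q.
Perfect competition: P = MC = 141, so 176 − 5Q = 141 and Q = 7.
A monopolist chooses Q where MR = MC. MR = 176 − 10Q; setting this equal to 141 gives Q = 3.5 and P = 158.5.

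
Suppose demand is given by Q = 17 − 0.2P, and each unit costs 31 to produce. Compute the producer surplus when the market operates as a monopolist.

Inverting demand: P = 85 − 5Q.
A monopolist chooses Q where MR = MC. MR = 85 − 10Q; setting this equal to 31 gives Q = 5.4 and P = 58.
PS = (58 − 31)·5.4 = 145.8.

PS = 145.8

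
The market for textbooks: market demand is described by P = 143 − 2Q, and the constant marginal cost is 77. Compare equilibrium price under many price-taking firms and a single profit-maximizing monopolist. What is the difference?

Under competition P = MC = 77, so Q = (143 − 77)/2 = 33.
Monopoly sets MR = MC: 143 − 4Q = 77 ⇒ Q = 16.5, P = 143 − 2·16.5 = 110.
Change in equilibrium price: 110 − 77 = 33.

P rises by 33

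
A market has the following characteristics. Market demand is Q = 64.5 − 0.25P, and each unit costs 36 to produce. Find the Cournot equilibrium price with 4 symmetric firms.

P = 80.4

Inverting demand: P = 258 − 4Q.
In a 4-firm Cournot equilibrium, symmetry and the first-order condition give q = (258 − 36)/(20) = 11.1. So Q = 44.4 and P = 80.4.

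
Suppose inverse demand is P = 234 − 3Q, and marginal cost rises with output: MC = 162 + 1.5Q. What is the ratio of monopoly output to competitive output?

A monopolist chooses Q where MR = MC. MR = 234 − 6Q; setting this equal to 162 + 1.5Q gives Q = 9.6 and P = 205.2.
Under competition P = MC: 234 − 3Q = 162 + 1.5Q ⇒ Q = 16, P = 186.
Ratio Q_m/Q_c = 9.6/16 = 0.6.

Q_m/Q_c = 0.6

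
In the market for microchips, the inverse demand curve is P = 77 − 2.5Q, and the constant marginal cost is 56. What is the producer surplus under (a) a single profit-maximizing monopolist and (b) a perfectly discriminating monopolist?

The monopolist equates marginal revenue to marginal cost: 77 − 5Q = 56, so Q = 4.2. From demand, P = 66.5.
PS = (66.5 − 56)·4.2 = 44.1.
A perfectly discriminating monopolist sells every unit with P(Q) ≥ MC(Q), so output equals the competitive quantity Q = 8.4. Each buyer pays their reservation price, so CS = 0 and the firm captures all surplus.
PS = ½·(77 − 56)·8.4 = 88.2.

Monopoly: PS = 44.1; Perfect PD: PS = 88.2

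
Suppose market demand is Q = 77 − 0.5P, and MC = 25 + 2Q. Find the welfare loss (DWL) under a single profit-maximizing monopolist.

DWL = 231.125

Inverting demand: P = 154 − 2Q.
Competitive equilibrium sets price equal to marginal cost: 154 − 2Q = 25 + 2Q, so Q = 32.25 and P = 89.5.
The monopolist equates marginal revenue to marginal cost: 154 − 4Q = 25 + 2Q, so Q = 21.5. From demand, P = 111.
CS = ½·(154 − 89.5)·32.25 = 16641/16; PS = (89.5·32.25 − 25·32.25 − ½·2·32.25²) = 16641/16; TS = 2080.125.
CS = ½·(154 − 111)·21.5 = 462.25; PS = (111·21.5 − 25·21.5 − ½·2·21.5²) = 1386.75; TS = 1849.
DWL = 2080.125 − 1849 = 231.125.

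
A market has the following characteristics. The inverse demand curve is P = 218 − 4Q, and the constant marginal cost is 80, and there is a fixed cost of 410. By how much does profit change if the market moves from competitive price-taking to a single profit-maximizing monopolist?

Profit rises by 1190.25

Under competition P = MC = 80, so Q = (218 − 80)/4 = 34.5.
Profit = (80 − 80)·34.5 − 410 = −410.
Monopoly sets MR = MC: 218 − 8Q = 80 ⇒ Q = 17.25, P = 218 − 4·17.25 = 149.
Profit = (149 − 80)·17.25 − 410 = 780.25.
Change in profit: 780.25 − −410 = 1190.25.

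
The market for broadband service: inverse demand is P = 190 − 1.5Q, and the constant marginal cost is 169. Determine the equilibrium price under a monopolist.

A monopolist chooses Q where MR = MC. MR = 190 − 3Q; setting this equal to 169 gives Q = 7 and P = 179.5.

P = 179.5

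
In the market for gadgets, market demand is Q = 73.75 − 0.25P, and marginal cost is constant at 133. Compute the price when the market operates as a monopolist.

P = 214

Inverting demand: P = 295 − 4Q.
A monopolist chooses Q where MR = MC. MR = 295 − 8Q; setting this equal to 133 gives Q = 20.25 and P = 214.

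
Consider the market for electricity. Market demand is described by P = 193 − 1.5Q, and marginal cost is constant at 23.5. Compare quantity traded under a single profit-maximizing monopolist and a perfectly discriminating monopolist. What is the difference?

A monopolist chooses Q where MR = MC. MR = 193 − 3Q; setting this equal to 23.5 gives Q = 56.5 and P = 108.25.
Under first-degree price discrimination the firm charges each unit its demand price and produces up to where P = MC, i.e. Q = 113. Consumer surplus is zero; producer surplus equals total surplus.
Change in quantity traded: 113 − 56.5 = 56.5.

Q rises by 56.5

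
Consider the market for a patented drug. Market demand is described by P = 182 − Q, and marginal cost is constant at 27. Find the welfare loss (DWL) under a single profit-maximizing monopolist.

Competitive firms price at marginal cost: P = 27, giving Q = 155.
The monopolist equates marginal revenue to marginal cost: 182 − 2Q = 27, so Q = 77.5. From demand, P = 104.5.
DWL is the triangle between Q = 77.5 and Q = 155: ½·(155 − 77.5)·(104.5 − 27) = 3003.125.

DWL = 3003.125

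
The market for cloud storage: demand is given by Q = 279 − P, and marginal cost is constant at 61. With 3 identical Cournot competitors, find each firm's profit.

Inverting demand: P = 279 − Q.
With 3 symmetric Cournot firms, each firm's FOC gives 279 − 4q = 61, so q = 54.5, Q = 3·54.5 = 163.5, and P = 115.5.
Each firm's profit = (115.5 − 61)·54.5 = 2970.25.

π_i = 2970.25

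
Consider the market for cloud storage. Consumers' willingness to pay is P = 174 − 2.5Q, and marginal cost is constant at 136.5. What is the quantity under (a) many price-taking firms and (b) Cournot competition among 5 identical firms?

Competition: Q = 15; Cournot: Q = 12.5

Perfect competition: P = MC = 136.5, so 174 − 2.5Q = 136.5 and Q = 15.
Cournot with 5 identical firms: the symmetric best-response condition is 174 − 15q = 136.5. Each firm produces q = 2.5, total output Q = 12.5, price P = 142.75.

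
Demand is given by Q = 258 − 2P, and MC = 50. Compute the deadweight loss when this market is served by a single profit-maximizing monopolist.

Inverting demand: P = 129 − 0.5Q.
Under competition P = MC = 50, so Q = (129 − 50)/0.5 = 158.
The monopolist equates marginal revenue to marginal cost: 129 − Q = 50, so Q = 79. From demand, P = 89.5.
DWL is the triangle between Q = 79 and Q = 158: ½·(158 − 79)·(89.5 − 50) = 1560.25.

DWL = 1560.25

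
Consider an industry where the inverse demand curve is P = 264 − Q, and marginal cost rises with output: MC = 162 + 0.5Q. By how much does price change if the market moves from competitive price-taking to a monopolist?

Competitive equilibrium sets price equal to marginal cost: 264 − Q = 162 + 0.5Q, so Q = 68 and P = 196.
A monopolist chooses Q where MR = MC. MR = 264 − 2Q; setting this equal to 162 + 0.5Q gives Q = 40.8 and P = 223.2.
Change in price: 223.2 − 196 = 27.2.

Price rises by 27.2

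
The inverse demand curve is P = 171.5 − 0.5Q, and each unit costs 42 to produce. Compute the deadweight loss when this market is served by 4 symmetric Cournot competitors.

Perfect competition: P = MC = 42, so 171.5 − 0.5Q = 42 and Q = 259.
With 4 symmetric Cournot firms, each firm's FOC gives 171.5 − 2.5q = 42, so q = 51.8, Q = 4·51.8 = 207.2, and P = 67.9.
DWL is the triangle between Q = 207.2 and Q = 259: ½·(259 − 207.2)·(67.9 − 42) = 670.81.

DWL = 670.81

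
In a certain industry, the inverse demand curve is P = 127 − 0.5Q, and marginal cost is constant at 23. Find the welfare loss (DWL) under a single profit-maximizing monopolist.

DWL = 2704

Under competition P = MC = 23, so Q = (127 − 23)/0.5 = 208.
A monopolist chooses Q where MR = MC. MR = 127 − Q; setting this equal to 23 gives Q = 104 and P = 75.
DWL is the triangle between Q = 104 and Q = 208: ½·(208 − 104)·(75 − 23) = 2704.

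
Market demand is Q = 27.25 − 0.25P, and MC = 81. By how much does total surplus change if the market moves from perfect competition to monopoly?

Inverting demand: P = 109 − 4Q.
Competitive firms price at marginal cost: P = 81, giving Q = 7.
CS = ½·(109 − 81)·7 = 98; PS = (81 − 81)·7 = 0; TS = 98.
The monopolist equates marginal revenue to marginal cost: 109 − 8Q = 81, so Q = 3.5. From demand, P = 95.
CS = ½·(109 − 95)·3.5 = 24.5; PS = (95 − 81)·3.5 = 49; TS = 73.5.
Change in total surplus: 73.5 − 98 = −24.5.

TS falls by 24.5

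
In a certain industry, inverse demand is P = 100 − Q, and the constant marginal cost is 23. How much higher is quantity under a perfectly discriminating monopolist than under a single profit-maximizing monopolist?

Monopoly sets MR = MC: 100 − 2Q = 23 ⇒ Q = 38.5, P = 100 − 38.5 = 61.5.
With perfect price discrimination, output is the efficient level Q = 77 (where demand meets MC), but every buyer pays their willingness to pay: CS = 0 and PS = total surplus.
Change in quantity: 77 − 38.5 = 38.5.

Quantity rises by 38.5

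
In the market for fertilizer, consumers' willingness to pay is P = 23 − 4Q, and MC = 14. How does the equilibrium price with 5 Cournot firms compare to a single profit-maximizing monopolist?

In a 5-firm Cournot equilibrium, symmetry and the first-order condition give q = (23 − 14)/(24) = 0.375. So Q = 1.875 and P = 15.5.
Monopoly sets MR = MC: 23 − 8Q = 14 ⇒ Q = 1.125, P = 23 − 4·1.125 = 18.5.

Cournot: P = 15.5; Monopoly: P = 18.5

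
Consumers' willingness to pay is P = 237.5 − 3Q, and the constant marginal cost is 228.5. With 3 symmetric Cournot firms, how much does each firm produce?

q_i = 0.75

With 3 symmetric Cournot firms, each firm's FOC gives 237.5 − 12q = 228.5, so q = 0.75, Q = 3·0.75 = 2.25, and P = 230.75.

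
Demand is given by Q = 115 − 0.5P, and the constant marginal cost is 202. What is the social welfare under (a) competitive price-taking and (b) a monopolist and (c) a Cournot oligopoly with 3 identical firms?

Competition: TS = 196; Monopoly: TS = 147; Cournot: TS = 183.75

Inverting demand: P = 230 − 2Q.
Under competition P = MC = 202, so Q = (230 − 202)/2 = 14.
CS = ½·(230 − 202)·14 = 196; PS = (202 − 202)·14 = 0; TS = 196.
Monopoly sets MR = MC: 230 − 4Q = 202 ⇒ Q = 7, P = 230 − 2·7 = 216.
CS = ½·(230 − 216)·7 = 49; PS = (216 − 202)·7 = 98; TS = 147.
With 3 symmetric Cournot firms, each firm's FOC gives 230 − 8q = 202, so q = 3.5, Q = 3·3.5 = 10.5, and P = 209.
CS = ½·(230 − 209)·10.5 = 110.25; PS = (209 − 202)·10.5 = 73.5; TS = 183.75.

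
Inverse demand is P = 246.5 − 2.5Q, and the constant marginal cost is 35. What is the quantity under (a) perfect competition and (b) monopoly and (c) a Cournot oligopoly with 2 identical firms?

Competition: Q = 84.6; Monopoly: Q = 42.3; Cournot: Q = 56.4

Perfect competition: P = MC = 35, so 246.5 − 2.5Q = 35 and Q = 84.6.
The monopolist equates marginal revenue to marginal cost: 246.5 − 5Q = 35, so Q = 42.3. From demand, P = 140.75.
With 2 symmetric Cournot firms, each firm's FOC gives 246.5 − 7.5q = 35, so q = 28.2, Q = 2·28.2 = 56.4, and P = 105.5.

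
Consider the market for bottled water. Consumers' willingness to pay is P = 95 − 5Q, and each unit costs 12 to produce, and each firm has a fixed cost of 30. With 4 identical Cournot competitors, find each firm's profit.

With 4 symmetric Cournot firms, each firm's FOC gives 95 − 25q = 12, so q = 3.32, Q = 4·3.32 = 13.28, and P = 28.6.
Each firm's profit = (28.6 − 12)·3.32 − 30 = 25.112.

π_i = 25.112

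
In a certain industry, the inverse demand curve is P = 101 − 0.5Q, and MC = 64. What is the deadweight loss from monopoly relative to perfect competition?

DWL = 342.25

Competitive firms price at marginal cost: P = 64, giving Q = 74.
Monopoly sets MR = MC: 101 − Q = 64 ⇒ Q = 37, P = 101 − 0.5·37 = 82.5.
DWL is the triangle between Q = 37 and Q = 74: ½·(74 − 37)·(82.5 − 64) = 342.25.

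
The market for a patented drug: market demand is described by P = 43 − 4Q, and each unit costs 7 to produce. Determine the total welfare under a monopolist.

A monopolist chooses Q where MR = MC. MR = 43 − 8Q; setting this equal to 7 gives Q = 4.5 and P = 25.
CS = ½·(43 − 25)·4.5 = 40.5; PS = (25 − 7)·4.5 = 81; TS = 121.5.

TS = 121.5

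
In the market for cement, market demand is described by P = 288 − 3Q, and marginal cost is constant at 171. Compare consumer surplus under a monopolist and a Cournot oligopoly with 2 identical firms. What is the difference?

Consumer surplus rises by 443.625

The monopolist equates marginal revenue to marginal cost: 288 − 6Q = 171, so Q = 19.5. From demand, P = 229.5.
CS = ½·(288 − 229.5)·19.5 = 570.375.
In a 2-firm Cournot equilibrium, symmetry and the first-order condition give q = (288 − 171)/(9) = 13. So Q = 26 and P = 210.
CS = ½·(288 − 210)·26 = 1014.
Change in consumer surplus: 1014 − 570.375 = 443.625.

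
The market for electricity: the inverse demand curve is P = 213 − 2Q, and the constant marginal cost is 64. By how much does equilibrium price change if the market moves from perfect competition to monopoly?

P rises by 74.5

Competitive firms price at marginal cost: P = 64, giving Q = 74.5.
Monopoly sets MR = MC: 213 − 4Q = 64 ⇒ Q = 37.25, P = 213 − 2·37.25 = 138.5.
Change in equilibrium price: 138.5 − 64 = 74.5.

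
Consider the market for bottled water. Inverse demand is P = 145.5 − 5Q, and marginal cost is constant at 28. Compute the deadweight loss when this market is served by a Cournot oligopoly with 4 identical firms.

Competitive firms price at marginal cost: P = 28, giving Q = 23.5.
In a 4-firm Cournot equilibrium, symmetry and the first-order condition give q = (145.5 − 28)/(25) = 4.7. So Q = 18.8 and P = 51.5.
DWL is the triangle between Q = 18.8 and Q = 23.5: ½·(23.5 − 18.8)·(51.5 − 28) = 55.225.

DWL = 55.225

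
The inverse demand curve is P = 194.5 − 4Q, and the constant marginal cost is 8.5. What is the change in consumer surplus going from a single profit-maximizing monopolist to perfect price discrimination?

The monopolist equates marginal revenue to marginal cost: 194.5 − 8Q = 8.5, so Q = 23.25. From demand, P = 101.5.
CS = ½·(194.5 − 101.5)·23.25 = 1081.125.
With perfect price discrimination, output is the efficient level Q = 46.5 (where demand meets MC), but every buyer pays their willingness to pay: CS = 0 and PS = total surplus.
CS = 0.
Change in consumer surplus: 0 − 1081.125 = −1081.125.

CS falls by 1081.125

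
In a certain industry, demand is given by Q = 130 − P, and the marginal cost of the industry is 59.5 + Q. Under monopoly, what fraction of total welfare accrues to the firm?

PS/TS = 0.75

Inverting demand: P = 130 − Q.
A monopolist chooses Q where MR = MC. MR = 130 − 2Q; setting this equal to 59.5 + Q gives Q = 23.5 and P = 106.5.
CS = ½·(130 − 106.5)·23.5 = 276.125.
PS = P·Q − VC(Q) = 106.5·23.5 − (59.5·23.5 + ½·1·23.5²) = 828.375.
Share captured = PS/TS = 828.375/1104.5 = 0.75.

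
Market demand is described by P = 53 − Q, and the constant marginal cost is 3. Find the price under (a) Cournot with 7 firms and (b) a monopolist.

Cournot: P = 9.25; Monopoly: P = 28

In a 7-firm Cournot equilibrium, symmetry and the first-order condition give q = (53 − 3)/(8) = 6.25. So Q = 43.75 and P = 9.25.
The monopolist equates marginal revenue to marginal cost: 53 − 2Q = 3, so Q = 25. From demand, P = 28.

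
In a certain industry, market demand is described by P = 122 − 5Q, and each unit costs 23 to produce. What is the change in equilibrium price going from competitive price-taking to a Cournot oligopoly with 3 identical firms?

P rises by 24.75

Competitive firms price at marginal cost: P = 23, giving Q = 19.8.
In a 3-firm Cournot equilibrium, symmetry and the first-order condition give q = (122 − 23)/(20) = 4.95. So Q = 14.85 and P = 47.75.
Change in equilibrium price: 47.75 − 23 = 24.75.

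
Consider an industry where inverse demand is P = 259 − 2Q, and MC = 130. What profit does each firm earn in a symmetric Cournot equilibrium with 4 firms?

In a 4-firm Cournot equilibrium, symmetry and the first-order condition give q = (259 − 130)/(10) = 12.9. So Q = 51.6 and P = 155.8.
Each firm's profit = (155.8 − 130)·12.9 = 332.82.

π_i = 332.82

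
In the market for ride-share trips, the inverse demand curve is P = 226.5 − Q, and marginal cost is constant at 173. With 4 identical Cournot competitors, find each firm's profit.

In a 4-firm Cournot equilibrium, symmetry and the first-order condition give q = (226.5 − 173)/(5) = 10.7. So Q = 42.8 and P = 183.7.
Each firm's profit = (183.7 − 173)·10.7 = 114.49.

π_i = 114.49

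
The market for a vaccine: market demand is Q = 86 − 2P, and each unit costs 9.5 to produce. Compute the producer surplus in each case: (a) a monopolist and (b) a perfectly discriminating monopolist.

Inverting demand: P = 43 − 0.5Q.
The monopolist equates marginal revenue to marginal cost: 43 − Q = 9.5, so Q = 33.5. From demand, P = 26.25.
PS = (26.25 − 9.5)·33.5 = 561.125.
A perfectly discriminating monopolist sells every unit with P(Q) ≥ MC(Q), so output equals the competitive quantity Q = 67. Each buyer pays their reservation price, so CS = 0 and the firm captures all surplus.
PS = ½·(43 − 9.5)·67 = 1122.25.

Monopoly: PS = 561.125; Perfect PD: PS = 1122.25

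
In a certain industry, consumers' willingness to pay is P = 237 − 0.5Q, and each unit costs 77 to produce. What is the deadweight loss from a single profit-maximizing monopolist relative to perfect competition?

Under competition P = MC = 77, so Q = (237 − 77)/0.5 = 320.
Monopoly sets MR = MC: 237 − Q = 77 ⇒ Q = 160, P = 237 − 0.5·160 = 157.
DWL is the triangle between Q = 160 and Q = 320: ½·(320 − 160)·(157 − 77) = 6400.

DWL = 6400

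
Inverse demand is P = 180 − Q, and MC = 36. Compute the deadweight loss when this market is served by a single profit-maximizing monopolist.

DWL = 2592

Competitive firms price at marginal cost: P = 36, giving Q = 144.
The monopolist equates marginal revenue to marginal cost: 180 − 2Q = 36, so Q = 72. From demand, P = 108.
DWL is the triangle between Q = 72 and Q = 144: ½·(144 − 72)·(108 − 36) = 2592.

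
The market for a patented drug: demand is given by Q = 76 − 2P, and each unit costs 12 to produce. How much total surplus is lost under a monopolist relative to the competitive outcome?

Inverting demand: P = 38 − 0.5Q.
Perfect competition: P = MC = 12, so 38 − 0.5Q = 12 and Q = 52.
Monopoly sets MR = MC: 38 − Q = 12 ⇒ Q = 26, P = 38 − 0.5·26 = 25.
DWL is the triangle between Q = 26 and Q = 52: ½·(52 − 26)·(25 − 12) = 169.

DWL = 169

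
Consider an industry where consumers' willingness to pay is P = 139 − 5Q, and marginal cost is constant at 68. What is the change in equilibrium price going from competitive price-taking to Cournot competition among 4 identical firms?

P rises by 14.2

Competitive firms price at marginal cost: P = 68, giving Q = 14.2.
With 4 symmetric Cournot firms, each firm's FOC gives 139 − 25q = 68, so q = 2.84, Q = 4·2.84 = 11.36, and P = 82.2.
Change in equilibrium price: 82.2 − 68 = 14.2.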